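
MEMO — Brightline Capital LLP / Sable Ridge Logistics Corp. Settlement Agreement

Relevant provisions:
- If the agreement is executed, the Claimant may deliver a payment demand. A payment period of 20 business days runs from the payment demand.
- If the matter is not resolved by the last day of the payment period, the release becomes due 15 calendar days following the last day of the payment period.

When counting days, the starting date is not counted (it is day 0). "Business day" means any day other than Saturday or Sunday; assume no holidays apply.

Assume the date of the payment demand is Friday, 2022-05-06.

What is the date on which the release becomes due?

From Friday, 2022-05-06, 20 business days (May 9, May 10, May 11, May 12, …, Jun 1, Jun 2, Jun 3, skipping weekends) brings us to Friday, 2022-06-03, which is the last day of the payment period.
Adding 15 calendar days to 2022-06-03 gives 2022-06-18, which is the date on which the release becomes due.

2022-06-18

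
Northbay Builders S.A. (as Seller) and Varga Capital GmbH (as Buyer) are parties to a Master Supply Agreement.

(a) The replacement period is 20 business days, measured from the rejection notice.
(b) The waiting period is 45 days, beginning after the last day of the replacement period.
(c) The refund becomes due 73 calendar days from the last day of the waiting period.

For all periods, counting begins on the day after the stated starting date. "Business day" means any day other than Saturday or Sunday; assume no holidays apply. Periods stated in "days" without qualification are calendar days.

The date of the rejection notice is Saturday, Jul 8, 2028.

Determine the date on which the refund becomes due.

Nov 30, 2028

The last day of the replacement period: counting 20 business days from Saturday, Jul 8, 2028 (Jul 10, Jul 11, Jul 12, Jul 13, …, Aug 2, Aug 3, Aug 4, skipping weekends) reaches Friday, Aug 4, 2028.
The last day of the waiting period: Aug 4, 2028 + 45 days = Sep 18, 2028.
The date on which the refund becomes due: Sep 18, 2028 + 73 days = Nov 30, 2028.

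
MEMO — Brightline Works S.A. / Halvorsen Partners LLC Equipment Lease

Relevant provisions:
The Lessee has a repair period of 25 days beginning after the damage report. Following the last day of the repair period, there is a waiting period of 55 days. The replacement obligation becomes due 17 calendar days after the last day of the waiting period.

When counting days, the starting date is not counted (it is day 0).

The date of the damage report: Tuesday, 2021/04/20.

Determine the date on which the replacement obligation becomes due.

2021/07/26

The last day of the repair period: 2021/04/20 + 25 days = 2021/05/15.
The last day of the waiting period: 55 calendar days after 2021/05/15 is 2021/07/09.
The date on which the replacement obligation becomes due: 17 calendar days after 2021/07/09 is 2021/07/26.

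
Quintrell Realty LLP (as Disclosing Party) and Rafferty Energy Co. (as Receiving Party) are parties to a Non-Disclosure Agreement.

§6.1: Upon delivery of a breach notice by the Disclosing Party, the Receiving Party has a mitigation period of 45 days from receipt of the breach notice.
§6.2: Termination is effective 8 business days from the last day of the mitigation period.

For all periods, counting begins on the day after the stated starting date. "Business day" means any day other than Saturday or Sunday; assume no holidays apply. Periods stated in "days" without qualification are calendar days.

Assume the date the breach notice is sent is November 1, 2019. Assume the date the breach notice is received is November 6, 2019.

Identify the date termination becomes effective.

The last day of the mitigation period: November 6, 2019 + 45 days = December 21, 2019.
The date termination becomes effective: 8 business days after Saturday, December 21, 2019, skipping weekends — Dec 23, Dec 24, Dec 25, Dec 26, Dec 27, Dec 30, Dec 31, Jan 1 — lands on Wednesday, January 1, 2020.

January 1, 2020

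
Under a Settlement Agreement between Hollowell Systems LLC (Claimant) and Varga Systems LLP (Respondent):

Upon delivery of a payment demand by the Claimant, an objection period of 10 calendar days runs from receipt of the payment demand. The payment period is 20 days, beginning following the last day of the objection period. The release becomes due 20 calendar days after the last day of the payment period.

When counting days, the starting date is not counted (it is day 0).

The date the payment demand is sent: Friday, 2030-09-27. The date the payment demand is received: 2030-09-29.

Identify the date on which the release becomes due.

The last day of the objection period: 2030-09-29 + 10 days = 2030-10-09.
Adding 20 calendar days to 2030-10-09 gives 2030-10-29, which is the last day of the payment period.
Adding 20 calendar days to 2030-10-29 gives 2030-11-18, which is the date on which the release becomes due.

2030-11-18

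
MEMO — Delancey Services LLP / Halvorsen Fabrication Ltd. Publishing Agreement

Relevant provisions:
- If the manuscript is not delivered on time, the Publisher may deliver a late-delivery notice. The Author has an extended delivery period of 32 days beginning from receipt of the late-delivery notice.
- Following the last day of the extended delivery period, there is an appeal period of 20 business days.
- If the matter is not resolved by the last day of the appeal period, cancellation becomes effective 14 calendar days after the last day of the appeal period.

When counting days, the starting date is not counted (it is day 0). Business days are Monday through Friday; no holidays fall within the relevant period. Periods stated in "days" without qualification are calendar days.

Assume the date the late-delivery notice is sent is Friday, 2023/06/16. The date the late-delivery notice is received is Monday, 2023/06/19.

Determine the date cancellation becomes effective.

2023/09/01

The last day of the extended delivery period: 2023/06/19 + 32 days = 2023/07/21.
The last day of the appeal period: counting 20 business days from Friday, 2023/07/21 (Jul 24, Jul 25, Jul 26, Jul 27, …, Aug 16, Aug 17, Aug 18, skipping weekends) reaches Friday, 2023/08/18.
The date cancellation becomes effective: 14 calendar days after 2023/08/18 is 2023/09/01.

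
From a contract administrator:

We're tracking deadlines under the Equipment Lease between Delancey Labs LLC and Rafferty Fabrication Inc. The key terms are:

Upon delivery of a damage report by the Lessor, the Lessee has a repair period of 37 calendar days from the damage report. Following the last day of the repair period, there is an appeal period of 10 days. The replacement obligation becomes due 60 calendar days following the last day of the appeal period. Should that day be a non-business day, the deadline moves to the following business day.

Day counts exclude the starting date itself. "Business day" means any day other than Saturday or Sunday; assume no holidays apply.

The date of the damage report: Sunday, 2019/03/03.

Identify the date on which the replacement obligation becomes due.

2019/06/18

Adding 37 calendar days to 2019/03/03 gives 2019/04/09, which is the last day of the repair period.
Adding 10 calendar days to 2019/04/09 gives 2019/04/19, which is the last day of the appeal period.
The date on which the replacement obligation becomes due: 2019/04/19 + 60 days = 2019/06/18. 2019/06/18 is a Tuesday, so no roll-forward applies.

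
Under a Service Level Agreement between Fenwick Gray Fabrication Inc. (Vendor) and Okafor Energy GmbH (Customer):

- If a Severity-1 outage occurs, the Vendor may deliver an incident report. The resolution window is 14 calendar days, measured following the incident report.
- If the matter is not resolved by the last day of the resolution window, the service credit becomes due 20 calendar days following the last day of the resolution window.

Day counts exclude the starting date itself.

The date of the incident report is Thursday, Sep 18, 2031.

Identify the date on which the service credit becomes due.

Oct 22, 2031

Adding 14 calendar days to Sep 18, 2031 gives Oct 2, 2031, which is the last day of the resolution window.
The date on which the service credit becomes due: 20 calendar days after Oct 2, 2031 is Oct 22, 2031.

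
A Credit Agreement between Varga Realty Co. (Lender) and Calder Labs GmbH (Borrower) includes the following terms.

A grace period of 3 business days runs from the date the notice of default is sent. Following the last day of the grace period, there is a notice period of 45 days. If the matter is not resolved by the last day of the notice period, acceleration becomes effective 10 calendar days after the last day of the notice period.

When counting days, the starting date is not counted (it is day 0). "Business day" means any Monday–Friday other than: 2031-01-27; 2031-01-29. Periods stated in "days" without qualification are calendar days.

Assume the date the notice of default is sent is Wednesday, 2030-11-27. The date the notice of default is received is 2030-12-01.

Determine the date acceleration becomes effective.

2031-01-26

From Wednesday, 2030-11-27, 3 business days (Nov 28, Nov 29, Dec 2, skipping weekends) brings us to Monday, 2030-12-02, which is the last day of the grace period.
Adding 45 calendar days to 2030-12-02 gives 2031-01-16, which is the last day of the notice period.
The date acceleration becomes effective: 10 calendar days after 2031-01-16 is 2031-01-26.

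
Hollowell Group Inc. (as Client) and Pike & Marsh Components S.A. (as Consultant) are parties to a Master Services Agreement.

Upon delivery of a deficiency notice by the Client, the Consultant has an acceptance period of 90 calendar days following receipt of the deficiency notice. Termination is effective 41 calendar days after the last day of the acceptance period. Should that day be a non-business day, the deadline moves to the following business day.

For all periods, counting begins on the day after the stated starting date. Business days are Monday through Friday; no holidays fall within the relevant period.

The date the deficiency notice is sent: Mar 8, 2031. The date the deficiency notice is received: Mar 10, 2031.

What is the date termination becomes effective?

Jul 21, 2031

The last day of the acceptance period: Mar 10, 2031 + 90 days = Jun 8, 2031.
The date termination becomes effective: Jun 8, 2031 + 41 days = Jul 19, 2031. That falls on a Saturday, so it rolls to the next business day, Monday, Jul 21, 2031.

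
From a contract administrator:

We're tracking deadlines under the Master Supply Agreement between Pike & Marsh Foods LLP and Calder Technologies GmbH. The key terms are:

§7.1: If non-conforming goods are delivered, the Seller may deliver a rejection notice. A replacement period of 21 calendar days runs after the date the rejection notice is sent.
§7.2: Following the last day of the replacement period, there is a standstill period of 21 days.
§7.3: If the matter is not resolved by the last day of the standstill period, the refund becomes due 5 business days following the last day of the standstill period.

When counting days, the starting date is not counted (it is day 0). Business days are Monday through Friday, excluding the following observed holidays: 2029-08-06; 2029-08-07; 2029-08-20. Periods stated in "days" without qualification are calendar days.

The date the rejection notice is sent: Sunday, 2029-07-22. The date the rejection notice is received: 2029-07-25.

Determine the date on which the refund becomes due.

2029-09-07

Adding 21 calendar days to 2029-07-22 gives 2029-08-12, which is the last day of the replacement period.
The last day of the standstill period: 2029-08-12 + 21 days = 2029-09-02.
The date on which the refund becomes due: counting 5 business days from Sunday, 2029-09-02 (Sep 3, Sep 4, Sep 5, Sep 6, Sep 7, skipping weekends) reaches Friday, 2029-09-07.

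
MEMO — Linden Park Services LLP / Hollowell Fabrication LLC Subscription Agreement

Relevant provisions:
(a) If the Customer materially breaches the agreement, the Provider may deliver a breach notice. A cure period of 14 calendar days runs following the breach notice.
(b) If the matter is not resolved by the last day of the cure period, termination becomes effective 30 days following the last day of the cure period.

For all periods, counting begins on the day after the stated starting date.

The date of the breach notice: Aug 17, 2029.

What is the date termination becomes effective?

Adding 14 calendar days to Aug 17, 2029 gives Aug 31, 2029, which is the last day of the cure period.
Adding 30 calendar days to Aug 31, 2029 gives Sep 30, 2029, which is the date termination becomes effective.

Sep 30, 2029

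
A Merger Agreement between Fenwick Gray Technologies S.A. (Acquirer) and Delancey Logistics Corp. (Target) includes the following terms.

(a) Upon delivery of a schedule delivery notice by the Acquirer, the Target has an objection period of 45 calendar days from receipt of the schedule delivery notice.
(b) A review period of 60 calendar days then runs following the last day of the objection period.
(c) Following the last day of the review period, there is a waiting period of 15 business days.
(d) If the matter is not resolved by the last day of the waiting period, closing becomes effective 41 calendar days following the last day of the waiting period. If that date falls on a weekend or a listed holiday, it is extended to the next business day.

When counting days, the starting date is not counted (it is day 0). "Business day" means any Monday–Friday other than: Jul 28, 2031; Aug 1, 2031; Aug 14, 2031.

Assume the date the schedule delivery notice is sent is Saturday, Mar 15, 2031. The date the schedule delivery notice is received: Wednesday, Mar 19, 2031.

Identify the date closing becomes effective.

Sep 2, 2031

The last day of the objection period: Mar 19, 2031 + 45 days = May 3, 2031.
The last day of the review period: May 3, 2031 + 60 days = Jul 2, 2031.
The last day of the waiting period: 15 business days after Wednesday, Jul 2, 2031, skipping weekends — Jul 3, Jul 4, Jul 7, Jul 8, …, Jul 21, Jul 22, Jul 23 — lands on Wednesday, Jul 23, 2031.
Adding 41 calendar days to Jul 23, 2031 gives Sep 2, 2031, which is the date closing becomes effective. Sep 2, 2031 is a Tuesday and is not a listed holiday, so no roll-forward applies.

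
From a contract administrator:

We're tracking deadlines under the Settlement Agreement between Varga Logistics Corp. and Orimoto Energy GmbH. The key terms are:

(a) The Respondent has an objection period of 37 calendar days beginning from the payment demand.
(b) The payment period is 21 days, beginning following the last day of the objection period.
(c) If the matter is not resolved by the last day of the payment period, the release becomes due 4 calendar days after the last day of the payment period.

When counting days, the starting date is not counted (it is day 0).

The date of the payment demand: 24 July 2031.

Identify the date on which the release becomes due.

24 September 2031

The last day of the objection period: 24 July 2031 + 37 days = 30 August 2031.
The last day of the payment period: 21 calendar days after 30 August 2031 is 20 September 2031.
The date on which the release becomes due: 4 calendar days after 20 September 2031 is 24 September 2031.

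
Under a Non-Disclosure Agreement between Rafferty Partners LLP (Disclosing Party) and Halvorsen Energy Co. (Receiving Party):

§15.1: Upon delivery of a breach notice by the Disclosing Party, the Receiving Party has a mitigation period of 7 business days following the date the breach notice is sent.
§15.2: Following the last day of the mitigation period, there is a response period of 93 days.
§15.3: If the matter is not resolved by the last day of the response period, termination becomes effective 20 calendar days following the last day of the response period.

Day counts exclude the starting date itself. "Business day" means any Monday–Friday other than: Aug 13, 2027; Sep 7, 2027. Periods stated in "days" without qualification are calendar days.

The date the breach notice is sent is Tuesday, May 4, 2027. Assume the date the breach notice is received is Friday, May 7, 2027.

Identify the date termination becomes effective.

From Tuesday, May 4, 2027, 7 business days (May 5, May 6, May 7, May 10, May 11, May 12, May 13, skipping weekends) brings us to Thursday, May 13, 2027, which is the last day of the mitigation period.
Adding 93 calendar days to May 13, 2027 gives Aug 14, 2027, which is the last day of the response period.
The date termination becomes effective: Aug 14, 2027 + 20 days = Sep 3, 2027.

Sep 3, 2027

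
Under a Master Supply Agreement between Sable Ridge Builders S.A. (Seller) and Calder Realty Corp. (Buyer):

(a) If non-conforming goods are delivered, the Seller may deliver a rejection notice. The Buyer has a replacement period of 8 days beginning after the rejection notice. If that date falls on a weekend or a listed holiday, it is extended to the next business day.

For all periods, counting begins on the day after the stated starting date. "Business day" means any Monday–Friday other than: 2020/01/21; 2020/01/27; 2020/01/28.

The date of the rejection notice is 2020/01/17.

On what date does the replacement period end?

The last day of the replacement period: 8 calendar days after 2020/01/17 is 2020/01/25. That falls on a Saturday, so it rolls to the next business day, Wednesday, 2020/01/29.

2020/01/29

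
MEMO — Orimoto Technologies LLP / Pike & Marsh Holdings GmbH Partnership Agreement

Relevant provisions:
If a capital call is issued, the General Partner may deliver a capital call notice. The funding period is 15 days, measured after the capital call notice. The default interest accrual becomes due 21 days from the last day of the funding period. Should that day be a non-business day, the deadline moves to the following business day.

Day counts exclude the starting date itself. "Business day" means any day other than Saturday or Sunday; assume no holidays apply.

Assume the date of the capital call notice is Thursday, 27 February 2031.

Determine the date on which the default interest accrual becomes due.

The last day of the funding period: 15 calendar days after 27 February 2031 is 14 March 2031.
The date on which the default interest accrual becomes due: 21 calendar days after 14 March 2031 is 4 April 2031. 4 April 2031 is a Friday, so no roll-forward applies.

4 April 2031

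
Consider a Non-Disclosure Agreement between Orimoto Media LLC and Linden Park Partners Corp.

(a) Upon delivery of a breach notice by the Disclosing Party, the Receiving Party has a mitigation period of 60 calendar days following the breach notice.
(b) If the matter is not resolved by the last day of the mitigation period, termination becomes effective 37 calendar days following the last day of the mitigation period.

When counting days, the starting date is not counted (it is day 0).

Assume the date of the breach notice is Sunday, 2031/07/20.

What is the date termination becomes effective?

2031/10/25

The last day of the mitigation period: 2031/07/20 + 60 days = 2031/09/18.
Adding 37 calendar days to 2031/09/18 gives 2031/10/25, which is the date termination becomes effective.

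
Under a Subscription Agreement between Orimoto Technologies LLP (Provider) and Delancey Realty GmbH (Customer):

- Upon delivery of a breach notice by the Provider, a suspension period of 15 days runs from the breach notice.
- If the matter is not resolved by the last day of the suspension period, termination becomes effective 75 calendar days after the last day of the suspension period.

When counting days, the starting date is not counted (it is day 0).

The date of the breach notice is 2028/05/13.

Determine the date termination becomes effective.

2028/08/11

The last day of the suspension period: 2028/05/13 + 15 days = 2028/05/28.
The date termination becomes effective: 75 calendar days after 2028/05/28 is 2028/08/11.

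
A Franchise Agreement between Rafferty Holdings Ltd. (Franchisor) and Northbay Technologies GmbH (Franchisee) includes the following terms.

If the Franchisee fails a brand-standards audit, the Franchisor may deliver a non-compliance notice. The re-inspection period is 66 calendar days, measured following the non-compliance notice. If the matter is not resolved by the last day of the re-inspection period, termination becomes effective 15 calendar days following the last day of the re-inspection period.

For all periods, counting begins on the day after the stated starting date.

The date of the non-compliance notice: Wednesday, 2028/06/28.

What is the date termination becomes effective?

Adding 66 calendar days to 2028/06/28 gives 2028/09/02, which is the last day of the re-inspection period.
The date termination becomes effective: 15 calendar days after 2028/09/02 is 2028/09/17.

2028/09/17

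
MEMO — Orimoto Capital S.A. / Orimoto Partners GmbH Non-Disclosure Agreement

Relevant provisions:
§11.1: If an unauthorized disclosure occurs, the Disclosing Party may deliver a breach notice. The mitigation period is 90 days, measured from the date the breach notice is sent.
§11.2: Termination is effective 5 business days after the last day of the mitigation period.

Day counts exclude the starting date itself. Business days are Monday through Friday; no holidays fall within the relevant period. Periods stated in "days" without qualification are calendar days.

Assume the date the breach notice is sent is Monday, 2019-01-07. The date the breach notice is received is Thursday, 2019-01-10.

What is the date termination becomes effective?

2019-04-12

Adding 90 calendar days to 2019-01-07 gives 2019-04-07, which is the last day of the mitigation period.
The date termination becomes effective: 5 business days after Sunday, 2019-04-07, skipping weekends — Apr 8, Apr 9, Apr 10, Apr 11, Apr 12 — lands on Friday, 2019-04-12.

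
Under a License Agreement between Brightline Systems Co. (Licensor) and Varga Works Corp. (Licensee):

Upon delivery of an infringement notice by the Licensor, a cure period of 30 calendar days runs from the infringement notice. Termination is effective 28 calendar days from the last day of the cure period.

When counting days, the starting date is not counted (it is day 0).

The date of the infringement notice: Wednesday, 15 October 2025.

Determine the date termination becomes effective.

12 December 2025

Adding 30 calendar days to 15 October 2025 gives 14 November 2025, which is the last day of the cure period.
The date termination becomes effective: 28 calendar days after 14 November 2025 is 12 December 2025.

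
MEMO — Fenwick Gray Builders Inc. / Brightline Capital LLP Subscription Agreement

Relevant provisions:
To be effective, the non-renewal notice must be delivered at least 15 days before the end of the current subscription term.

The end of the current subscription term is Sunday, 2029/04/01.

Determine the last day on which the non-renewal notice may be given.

Counting back 15 calendar days from 2029/04/01 gives 2029/03/17.

2029/03/17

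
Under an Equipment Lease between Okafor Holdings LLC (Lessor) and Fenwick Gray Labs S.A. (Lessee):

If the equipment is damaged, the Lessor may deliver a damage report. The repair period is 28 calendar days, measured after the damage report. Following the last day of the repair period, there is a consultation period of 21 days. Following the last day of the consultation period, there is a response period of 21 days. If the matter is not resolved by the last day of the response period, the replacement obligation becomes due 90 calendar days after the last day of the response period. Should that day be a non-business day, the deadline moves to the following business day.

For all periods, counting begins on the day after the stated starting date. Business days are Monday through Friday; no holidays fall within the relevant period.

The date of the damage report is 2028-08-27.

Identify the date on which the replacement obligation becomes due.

2029-02-05

The last day of the repair period: 28 calendar days after 2028-08-27 is 2028-09-24.
The last day of the consultation period: 21 calendar days after 2028-09-24 is 2028-10-15.
The last day of the response period: 2028-10-15 + 21 days = 2028-11-05.
The date on which the replacement obligation becomes due: 90 calendar days after 2028-11-05 is 2029-02-03. That falls on a Saturday, so it rolls to the next business day, Monday, 2029-02-05.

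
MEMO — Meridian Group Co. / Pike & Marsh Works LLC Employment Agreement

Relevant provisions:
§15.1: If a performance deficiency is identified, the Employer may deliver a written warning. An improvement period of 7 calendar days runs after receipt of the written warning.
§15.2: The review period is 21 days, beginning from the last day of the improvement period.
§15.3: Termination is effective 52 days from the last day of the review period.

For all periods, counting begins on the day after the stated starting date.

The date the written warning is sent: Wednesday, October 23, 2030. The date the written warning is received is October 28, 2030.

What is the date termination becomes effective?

January 16, 2031

The last day of the improvement period: 7 calendar days after October 28, 2030 is November 4, 2030.
The last day of the review period: November 4, 2030 + 21 days = November 25, 2030.
The date termination becomes effective: November 25, 2030 + 52 days = January 16, 2031.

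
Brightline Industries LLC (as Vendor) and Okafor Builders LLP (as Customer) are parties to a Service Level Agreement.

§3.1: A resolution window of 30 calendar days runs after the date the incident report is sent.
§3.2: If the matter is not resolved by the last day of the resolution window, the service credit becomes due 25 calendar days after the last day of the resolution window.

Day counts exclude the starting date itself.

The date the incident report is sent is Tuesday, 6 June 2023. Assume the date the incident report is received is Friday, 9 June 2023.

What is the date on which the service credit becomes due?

The last day of the resolution window: 6 June 2023 + 30 days = 6 July 2023.
Adding 25 calendar days to 6 July 2023 gives 31 July 2023, which is the date on which the service credit becomes due.

31 July 2023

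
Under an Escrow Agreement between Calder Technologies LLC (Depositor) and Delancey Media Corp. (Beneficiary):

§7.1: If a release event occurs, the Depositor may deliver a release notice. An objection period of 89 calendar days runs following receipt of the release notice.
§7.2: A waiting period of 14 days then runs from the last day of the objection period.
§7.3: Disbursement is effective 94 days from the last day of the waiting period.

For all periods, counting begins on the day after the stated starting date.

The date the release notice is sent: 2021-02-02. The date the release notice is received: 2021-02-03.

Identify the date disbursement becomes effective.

2021-08-19

The last day of the objection period: 89 calendar days after 2021-02-03 is 2021-05-03.
Adding 14 calendar days to 2021-05-03 gives 2021-05-17, which is the last day of the waiting period.
The date disbursement becomes effective: 2021-05-17 + 94 days = 2021-08-19.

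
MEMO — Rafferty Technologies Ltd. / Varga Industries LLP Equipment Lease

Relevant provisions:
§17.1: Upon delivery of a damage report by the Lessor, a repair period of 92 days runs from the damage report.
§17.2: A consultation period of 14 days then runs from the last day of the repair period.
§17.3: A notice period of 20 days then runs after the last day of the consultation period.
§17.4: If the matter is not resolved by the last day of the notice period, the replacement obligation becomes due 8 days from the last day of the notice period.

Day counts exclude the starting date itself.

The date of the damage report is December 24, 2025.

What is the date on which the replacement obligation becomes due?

May 7, 2026

The last day of the repair period: December 24, 2025 + 92 days = March 26, 2026.
The last day of the consultation period: 14 calendar days after March 26, 2026 is April 9, 2026.
The last day of the notice period: 20 calendar days after April 9, 2026 is April 29, 2026.
Adding 8 calendar days to April 29, 2026 gives May 7, 2026, which is the date on which the replacement obligation becomes due.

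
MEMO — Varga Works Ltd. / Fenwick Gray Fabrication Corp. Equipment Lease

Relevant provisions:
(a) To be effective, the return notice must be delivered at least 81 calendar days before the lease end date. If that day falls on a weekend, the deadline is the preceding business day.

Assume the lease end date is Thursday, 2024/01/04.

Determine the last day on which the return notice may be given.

2023/10/13

Counting back 81 calendar days from 2024/01/04 gives 2023/10/15. That is a Sunday, so the deadline moves back to Friday, 2023/10/13.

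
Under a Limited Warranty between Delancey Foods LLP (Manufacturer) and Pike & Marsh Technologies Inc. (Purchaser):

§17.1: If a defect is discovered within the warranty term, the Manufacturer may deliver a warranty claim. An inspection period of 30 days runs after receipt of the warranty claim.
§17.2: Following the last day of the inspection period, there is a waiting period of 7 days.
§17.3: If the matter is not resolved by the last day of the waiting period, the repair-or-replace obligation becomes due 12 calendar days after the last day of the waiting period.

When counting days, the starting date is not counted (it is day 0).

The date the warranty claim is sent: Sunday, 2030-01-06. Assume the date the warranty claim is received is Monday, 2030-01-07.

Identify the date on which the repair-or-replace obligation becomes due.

2030-02-25

The last day of the inspection period: 2030-01-07 + 30 days = 2030-02-06.
The last day of the waiting period: 2030-02-06 + 7 days = 2030-02-13.
The date on which the repair-or-replace obligation becomes due: 2030-02-13 + 12 days = 2030-02-25.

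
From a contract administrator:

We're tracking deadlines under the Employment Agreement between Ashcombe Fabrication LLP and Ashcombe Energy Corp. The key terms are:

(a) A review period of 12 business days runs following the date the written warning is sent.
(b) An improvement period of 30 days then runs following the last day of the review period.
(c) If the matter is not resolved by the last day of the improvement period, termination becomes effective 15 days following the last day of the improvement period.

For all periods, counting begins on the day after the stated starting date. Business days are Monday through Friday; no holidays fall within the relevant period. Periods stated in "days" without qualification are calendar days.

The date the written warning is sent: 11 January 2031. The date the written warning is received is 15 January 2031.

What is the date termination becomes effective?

14 March 2031

The last day of the review period: counting 12 business days from Saturday, 11 January 2031 (Jan 13, Jan 14, Jan 15, Jan 16, …, Jan 24, Jan 27, Jan 28, skipping weekends) reaches Tuesday, 28 January 2031.
Adding 30 calendar days to 28 January 2031 gives 27 February 2031, which is the last day of the improvement period.
The date termination becomes effective: 27 February 2031 + 15 days = 14 March 2031.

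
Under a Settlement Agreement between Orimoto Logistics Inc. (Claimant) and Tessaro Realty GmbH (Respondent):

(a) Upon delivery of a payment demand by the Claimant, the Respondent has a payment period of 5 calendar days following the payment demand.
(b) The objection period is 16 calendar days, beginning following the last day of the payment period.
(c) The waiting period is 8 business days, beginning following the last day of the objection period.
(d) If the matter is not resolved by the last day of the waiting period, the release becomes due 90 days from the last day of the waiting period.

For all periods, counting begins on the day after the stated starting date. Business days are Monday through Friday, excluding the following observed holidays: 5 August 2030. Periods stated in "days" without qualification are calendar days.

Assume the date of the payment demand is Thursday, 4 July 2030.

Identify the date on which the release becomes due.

The last day of the payment period: 4 July 2030 + 5 days = 9 July 2030.
The last day of the objection period: 16 calendar days after 9 July 2030 is 25 July 2030.
The last day of the waiting period: 8 business days after Thursday, 25 July 2030, skipping weekends and the listed holiday on Aug 5 — Jul 26, Jul 29, Jul 30, Jul 31, Aug 1, Aug 2, Aug 6, Aug 7 — lands on Wednesday, 7 August 2030.
The date on which the release becomes due: 7 August 2030 + 90 days = 5 November 2030.

5 November 2030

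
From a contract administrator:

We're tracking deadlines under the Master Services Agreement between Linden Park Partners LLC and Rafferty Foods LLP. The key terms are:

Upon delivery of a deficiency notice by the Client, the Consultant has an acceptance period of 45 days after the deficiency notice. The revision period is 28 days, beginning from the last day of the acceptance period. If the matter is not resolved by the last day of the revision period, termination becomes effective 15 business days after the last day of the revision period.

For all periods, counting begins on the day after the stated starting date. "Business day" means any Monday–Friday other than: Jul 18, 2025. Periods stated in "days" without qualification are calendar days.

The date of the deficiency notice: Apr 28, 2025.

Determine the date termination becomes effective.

Aug 1, 2025

The last day of the acceptance period: Apr 28, 2025 + 45 days = Jun 12, 2025.
The last day of the revision period: Jun 12, 2025 + 28 days = Jul 10, 2025.
The date termination becomes effective: counting 15 business days from Thursday, Jul 10, 2025 (Jul 11, Jul 14, Jul 15, Jul 16, …, Jul 30, Jul 31, Aug 1, skipping weekends and the listed holiday on Jul 18) reaches Friday, Aug 1, 2025.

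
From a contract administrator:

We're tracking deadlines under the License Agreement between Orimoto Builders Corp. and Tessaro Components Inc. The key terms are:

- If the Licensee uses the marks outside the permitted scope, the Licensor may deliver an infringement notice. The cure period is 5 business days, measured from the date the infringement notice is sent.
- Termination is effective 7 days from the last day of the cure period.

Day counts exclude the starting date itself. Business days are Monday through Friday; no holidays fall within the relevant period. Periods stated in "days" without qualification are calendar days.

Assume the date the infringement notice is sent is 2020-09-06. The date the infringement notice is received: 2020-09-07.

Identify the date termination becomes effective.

The last day of the cure period: 5 business days after Sunday, 2020-09-06, skipping weekends — Sep 7, Sep 8, Sep 9, Sep 10, Sep 11 — lands on Friday, 2020-09-11.
The date termination becomes effective: 7 calendar days after 2020-09-11 is 2020-09-18.

2020-09-18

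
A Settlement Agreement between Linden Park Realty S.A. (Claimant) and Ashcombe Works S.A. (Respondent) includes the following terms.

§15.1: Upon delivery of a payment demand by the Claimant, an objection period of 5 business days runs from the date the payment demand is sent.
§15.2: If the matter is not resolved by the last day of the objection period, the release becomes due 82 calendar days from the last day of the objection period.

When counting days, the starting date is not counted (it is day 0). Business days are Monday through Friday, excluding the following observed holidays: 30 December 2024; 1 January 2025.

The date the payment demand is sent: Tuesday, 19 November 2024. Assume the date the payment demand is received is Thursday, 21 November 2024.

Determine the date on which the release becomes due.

The last day of the objection period: 5 business days after Tuesday, 19 November 2024, skipping weekends — Nov 20, Nov 21, Nov 22, Nov 25, Nov 26 — lands on Tuesday, 26 November 2024.
The date on which the release becomes due: 82 calendar days after 26 November 2024 is 16 February 2025.

16 February 2025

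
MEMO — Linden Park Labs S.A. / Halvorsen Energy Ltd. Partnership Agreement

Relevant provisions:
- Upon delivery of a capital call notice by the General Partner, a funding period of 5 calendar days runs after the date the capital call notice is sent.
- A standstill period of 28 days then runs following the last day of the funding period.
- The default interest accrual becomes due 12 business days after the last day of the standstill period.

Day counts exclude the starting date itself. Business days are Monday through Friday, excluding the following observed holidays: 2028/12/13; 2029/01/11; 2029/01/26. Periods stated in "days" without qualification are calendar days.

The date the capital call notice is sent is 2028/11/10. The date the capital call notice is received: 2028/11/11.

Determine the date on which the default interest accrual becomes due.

2028/12/29

The last day of the funding period: 2028/11/10 + 5 days = 2028/11/15.
The last day of the standstill period: 28 calendar days after 2028/11/15 is 2028/12/13.
The date on which the default interest accrual becomes due: 12 business days after Wednesday, 2028/12/13, skipping weekends — Dec 14, Dec 15, Dec 18, Dec 19, …, Dec 27, Dec 28, Dec 29 — lands on Friday, 2028/12/29.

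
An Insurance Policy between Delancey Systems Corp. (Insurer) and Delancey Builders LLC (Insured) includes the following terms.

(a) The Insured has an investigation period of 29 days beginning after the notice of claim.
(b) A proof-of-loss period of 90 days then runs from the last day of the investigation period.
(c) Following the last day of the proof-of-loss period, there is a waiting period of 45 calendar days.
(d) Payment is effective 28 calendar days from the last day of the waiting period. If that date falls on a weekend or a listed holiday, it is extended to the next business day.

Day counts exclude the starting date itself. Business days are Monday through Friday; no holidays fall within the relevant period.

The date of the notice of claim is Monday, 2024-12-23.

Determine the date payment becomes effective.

Adding 29 calendar days to 2024-12-23 gives 2025-01-21, which is the last day of the investigation period.
The last day of the proof-of-loss period: 90 calendar days after 2025-01-21 is 2025-04-21.
Adding 45 calendar days to 2025-04-21 gives 2025-06-05, which is the last day of the waiting period.
The date payment becomes effective: 28 calendar days after 2025-06-05 is 2025-07-03. 2025-07-03 is a Thursday, so no roll-forward applies.

2025-07-03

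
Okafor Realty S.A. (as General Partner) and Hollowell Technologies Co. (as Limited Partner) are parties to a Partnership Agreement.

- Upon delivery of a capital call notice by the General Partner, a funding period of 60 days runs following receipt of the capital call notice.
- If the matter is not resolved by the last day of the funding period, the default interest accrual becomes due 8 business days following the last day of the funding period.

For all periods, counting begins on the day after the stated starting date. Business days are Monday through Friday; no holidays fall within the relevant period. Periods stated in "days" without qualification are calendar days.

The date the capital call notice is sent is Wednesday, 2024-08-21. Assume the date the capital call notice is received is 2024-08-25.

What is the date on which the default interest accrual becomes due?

2024-11-05

The last day of the funding period: 60 calendar days after 2024-08-25 is 2024-10-24.
The date on which the default interest accrual becomes due: 8 business days after Thursday, 2024-10-24, skipping weekends — Oct 25, Oct 28, Oct 29, Oct 30, Oct 31, Nov 1, Nov 4, Nov 5 — lands on Tuesday, 2024-11-05.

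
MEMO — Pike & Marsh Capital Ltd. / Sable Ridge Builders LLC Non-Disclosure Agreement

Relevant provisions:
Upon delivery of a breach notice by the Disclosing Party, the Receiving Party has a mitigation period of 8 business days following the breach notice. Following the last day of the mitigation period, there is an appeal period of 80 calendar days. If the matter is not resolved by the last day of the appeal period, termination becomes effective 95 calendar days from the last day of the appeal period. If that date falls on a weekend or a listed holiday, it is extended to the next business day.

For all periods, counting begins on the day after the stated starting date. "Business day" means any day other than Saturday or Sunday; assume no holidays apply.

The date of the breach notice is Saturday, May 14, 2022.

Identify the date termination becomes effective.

November 16, 2022

The last day of the mitigation period: counting 8 business days from Saturday, May 14, 2022 (May 16, May 17, May 18, May 19, May 20, May 23, May 24, May 25, skipping weekends) reaches Wednesday, May 25, 2022.
Adding 80 calendar days to May 25, 2022 gives August 13, 2022, which is the last day of the appeal period.
The date termination becomes effective: 95 calendar days after August 13, 2022 is November 16, 2022. November 16, 2022 is a Wednesday, so no roll-forward applies.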